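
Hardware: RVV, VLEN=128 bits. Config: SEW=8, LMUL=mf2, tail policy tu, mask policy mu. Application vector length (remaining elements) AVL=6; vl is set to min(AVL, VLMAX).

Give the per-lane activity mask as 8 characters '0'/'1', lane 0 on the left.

predicate = 11111100

VLMAX = (128 × 1/2) / 8 = 8 lanes
AVL=6 ≤ VLMAX=8, so vl = 6
bits (lane 0 leftmost): 11111100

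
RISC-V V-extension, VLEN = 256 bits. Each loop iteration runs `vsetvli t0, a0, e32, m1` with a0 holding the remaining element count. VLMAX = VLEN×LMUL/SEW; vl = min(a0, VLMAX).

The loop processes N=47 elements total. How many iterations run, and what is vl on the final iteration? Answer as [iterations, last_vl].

[iterations, last_vl] = [6, 7]

lanes per group: 256·1/32 = 8
N=47: ⌈47/8⌉ = 6 iters; last vl = 47 − 5×8 = 7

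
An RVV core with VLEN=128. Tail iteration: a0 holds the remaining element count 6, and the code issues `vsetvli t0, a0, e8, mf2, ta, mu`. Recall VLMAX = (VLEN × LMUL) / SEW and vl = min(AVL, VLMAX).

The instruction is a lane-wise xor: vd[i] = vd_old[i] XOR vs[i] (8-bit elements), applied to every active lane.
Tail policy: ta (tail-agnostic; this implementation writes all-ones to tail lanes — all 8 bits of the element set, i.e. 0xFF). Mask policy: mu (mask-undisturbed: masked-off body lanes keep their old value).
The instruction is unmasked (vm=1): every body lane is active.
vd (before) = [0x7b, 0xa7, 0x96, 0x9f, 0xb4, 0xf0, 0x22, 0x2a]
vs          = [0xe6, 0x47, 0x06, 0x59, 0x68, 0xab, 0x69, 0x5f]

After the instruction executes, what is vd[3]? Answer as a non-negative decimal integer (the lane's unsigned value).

vd[3] = 198

lanes per group: 128·1/2/8 = 8
vl ← min(6, 8) = 6
vd[0] xor(0x7b,0xe6) -> 0x9d
vd[1] xor(0xa7,0x47) -> 0xe0
vd[2] xor(0x96,0x06) -> 0x90
vd[3] xor(0x9f,0x59) -> 0xc6
vd[4] xor(0xb4,0x68) -> 0xdc
vd[5] xor(0xf0,0xab) -> 0x5b
vd[6] tail/ones -> 0xff
vd[7] tail/ones -> 0xff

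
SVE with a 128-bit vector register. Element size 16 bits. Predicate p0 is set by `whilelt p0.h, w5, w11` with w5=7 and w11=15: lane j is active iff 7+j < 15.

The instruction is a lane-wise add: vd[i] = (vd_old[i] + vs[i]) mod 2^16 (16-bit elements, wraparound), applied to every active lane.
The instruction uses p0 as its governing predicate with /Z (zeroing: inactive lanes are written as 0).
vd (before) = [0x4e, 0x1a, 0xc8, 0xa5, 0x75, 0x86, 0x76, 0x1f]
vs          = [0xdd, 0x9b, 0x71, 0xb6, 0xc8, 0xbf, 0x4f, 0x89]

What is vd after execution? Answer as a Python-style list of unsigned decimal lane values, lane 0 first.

vd = [299, 181, 313, 347, 317, 325, 197, 168]

register lanes = 128/16 = 8
active while 7+j < 15, i.e. j ∈ [0,8) capped at 8 ⇒ 8
vd[0] add(0x4e,0xdd) -> 0x12b
vd[1] add(0x1a,0x9b) -> 0xb5
vd[2] add(0xc8,0x71) -> 0x139
vd[3] add(0xa5,0xb6) -> 0x15b
vd[4] add(0x75,0xc8) -> 0x13d
vd[5] add(0x86,0xbf) -> 0x145
vd[6] add(0x76,0x4f) -> 0xc5
vd[7] add(0x1f,0x89) -> 0xa8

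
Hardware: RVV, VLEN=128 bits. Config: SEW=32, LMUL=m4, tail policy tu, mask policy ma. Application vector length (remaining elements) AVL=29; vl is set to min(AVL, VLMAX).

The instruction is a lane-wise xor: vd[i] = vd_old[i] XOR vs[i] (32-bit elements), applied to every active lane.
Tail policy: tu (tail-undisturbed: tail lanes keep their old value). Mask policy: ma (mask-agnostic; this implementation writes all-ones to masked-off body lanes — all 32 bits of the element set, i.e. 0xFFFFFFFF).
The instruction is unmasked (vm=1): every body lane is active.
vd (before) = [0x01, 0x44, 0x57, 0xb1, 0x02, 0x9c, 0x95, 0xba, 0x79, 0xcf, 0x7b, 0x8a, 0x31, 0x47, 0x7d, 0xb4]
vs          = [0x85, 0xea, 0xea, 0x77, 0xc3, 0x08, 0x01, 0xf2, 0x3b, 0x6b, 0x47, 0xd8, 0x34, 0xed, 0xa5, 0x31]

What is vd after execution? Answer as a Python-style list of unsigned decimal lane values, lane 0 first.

vd = [132, 174, 189, 198, 193, 148, 148, 72, 66, 164, 60, 82, 5, 170, 216, 133]

lanes per group: 128·4/32 = 16
vl ← min(29, 16) = 16
[0] xor(0x01,0x85) = 0x84
[1] xor(0x44,0xea) = 0xae
[2] xor(0x57,0xea) = 0xbd
[3] xor(0xb1,0x77) = 0xc6
[4] xor(0x02,0xc3) = 0xc1
[5] xor(0x9c,0x08) = 0x94
[6] xor(0x95,0x01) = 0x94
[7] xor(0xba,0xf2) = 0x48
[8] xor(0x79,0x3b) = 0x42
[9] xor(0xcf,0x6b) = 0xa4
[10] xor(0x7b,0x47) = 0x3c
[11] xor(0x8a,0xd8) = 0x52
[12] xor(0x31,0x34) = 0x05
[13] xor(0x47,0xed) = 0xaa
[14] xor(0x7d,0xa5) = 0xd8
[15] xor(0xb4,0x31) = 0x85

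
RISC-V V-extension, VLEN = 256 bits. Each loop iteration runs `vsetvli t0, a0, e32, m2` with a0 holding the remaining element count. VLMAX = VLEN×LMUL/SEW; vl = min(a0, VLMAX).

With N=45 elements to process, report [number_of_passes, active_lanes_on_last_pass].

lanes per group: 256·2/32 = 16
N=45: ⌈45/16⌉ = 3 iters; last vl = 45 − 2×16 = 13

[iterations, last_vl] = [3, 13]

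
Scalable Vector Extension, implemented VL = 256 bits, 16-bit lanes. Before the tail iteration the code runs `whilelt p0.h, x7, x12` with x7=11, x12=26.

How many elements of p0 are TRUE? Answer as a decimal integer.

vl = 15

256-bit reg / 16-bit elem → 16 lanes
whilelt: lane j active iff 11+j < 26 → j < 15 → 15 active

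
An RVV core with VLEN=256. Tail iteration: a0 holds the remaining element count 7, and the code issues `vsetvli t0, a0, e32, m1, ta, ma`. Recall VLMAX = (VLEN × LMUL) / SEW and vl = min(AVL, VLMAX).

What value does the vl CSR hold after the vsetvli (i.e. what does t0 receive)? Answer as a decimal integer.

vl = 7

VLMAX = (256 × 1) / 32 = 8 lanes
vl ← min(7, 8) = 7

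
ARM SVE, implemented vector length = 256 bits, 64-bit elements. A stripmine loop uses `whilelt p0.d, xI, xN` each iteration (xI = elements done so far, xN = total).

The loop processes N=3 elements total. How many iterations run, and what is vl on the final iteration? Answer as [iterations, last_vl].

[iterations, last_vl] = [1, 3]

register lanes = 256/64 = 4
iterations = ceil(3/4) = 1; final-pass vl = 3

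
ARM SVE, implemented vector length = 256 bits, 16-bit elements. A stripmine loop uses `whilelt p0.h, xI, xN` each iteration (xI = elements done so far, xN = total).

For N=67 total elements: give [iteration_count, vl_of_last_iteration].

lane count: 256 div 16 = 16
iterations = ceil(67/16) = 5; final-pass vl = 3

[iterations, last_vl] = [5, 3]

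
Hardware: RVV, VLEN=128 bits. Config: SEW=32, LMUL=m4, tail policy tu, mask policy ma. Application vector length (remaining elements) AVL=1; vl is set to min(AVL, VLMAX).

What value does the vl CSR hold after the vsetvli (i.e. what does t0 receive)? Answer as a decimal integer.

lanes per group: 128·4/32 = 16
vl ← min(1, 16) = 1

vl = 1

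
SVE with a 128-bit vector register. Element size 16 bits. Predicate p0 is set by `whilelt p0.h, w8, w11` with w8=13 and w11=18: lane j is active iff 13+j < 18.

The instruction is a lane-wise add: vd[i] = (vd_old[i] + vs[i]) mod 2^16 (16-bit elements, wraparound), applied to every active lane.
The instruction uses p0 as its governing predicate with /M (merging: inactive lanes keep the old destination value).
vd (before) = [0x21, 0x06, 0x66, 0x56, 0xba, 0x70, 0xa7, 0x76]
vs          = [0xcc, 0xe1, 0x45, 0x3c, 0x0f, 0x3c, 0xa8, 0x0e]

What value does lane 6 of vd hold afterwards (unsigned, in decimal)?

vd[6] = 167

128-bit reg / 16-bit elem → 8 lanes
whilelt: lane j active iff 13+j < 18 → j < 5 → 5 active
[0] add(0x21,0xcc) = 0xed
[1] add(0x06,0xe1) = 0xe7
[2] add(0x66,0x45) = 0xab
[3] add(0x56,0x3c) = 0x92
[4] add(0xba,0x0f) = 0xc9
[5] tail/keep = 0x70
[6] tail/keep = 0xa7
[7] tail/keep = 0x76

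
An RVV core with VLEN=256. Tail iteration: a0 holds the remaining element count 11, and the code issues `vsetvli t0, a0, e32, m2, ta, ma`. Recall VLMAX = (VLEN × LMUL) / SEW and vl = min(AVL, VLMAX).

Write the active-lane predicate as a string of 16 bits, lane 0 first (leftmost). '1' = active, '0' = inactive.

predicate = 1111111111100000

VLMAX = (256 × 2) / 32 = 16 lanes
vl ← min(11, 16) = 11
bits (lane 0 leftmost): 1111111111100000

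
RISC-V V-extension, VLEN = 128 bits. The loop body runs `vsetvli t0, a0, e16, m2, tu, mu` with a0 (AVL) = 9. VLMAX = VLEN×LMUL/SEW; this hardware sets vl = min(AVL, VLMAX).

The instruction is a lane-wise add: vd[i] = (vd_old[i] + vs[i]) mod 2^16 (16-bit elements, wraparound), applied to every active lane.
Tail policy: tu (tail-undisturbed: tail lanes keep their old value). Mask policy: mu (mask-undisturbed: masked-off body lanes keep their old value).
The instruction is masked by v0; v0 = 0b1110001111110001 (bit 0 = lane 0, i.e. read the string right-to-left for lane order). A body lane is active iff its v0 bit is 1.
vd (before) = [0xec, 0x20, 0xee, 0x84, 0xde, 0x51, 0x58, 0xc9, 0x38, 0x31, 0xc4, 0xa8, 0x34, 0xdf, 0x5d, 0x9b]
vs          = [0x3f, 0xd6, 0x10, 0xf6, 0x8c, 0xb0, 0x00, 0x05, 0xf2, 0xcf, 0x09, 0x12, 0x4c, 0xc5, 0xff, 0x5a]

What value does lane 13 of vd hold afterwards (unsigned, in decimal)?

VLMAX = (128 × 2) / 16 = 16 lanes
vl ← min(9, 16) = 9
lane  0: add(0xec,0x3f) ⇒ 0x12b
lane  1: mask-off/keep ⇒ 0x20
lane  2: mask-off/keep ⇒ 0xee
lane  3: mask-off/keep ⇒ 0x84
lane  4: add(0xde,0x8c) ⇒ 0x16a
lane  5: add(0x51,0xb0) ⇒ 0x101
lane  6: add(0x58,0x00) ⇒ 0x58
lane  7: add(0xc9,0x05) ⇒ 0xce
lane  8: add(0x38,0xf2) ⇒ 0x12a
lane  9: tail/keep ⇒ 0x31
lane 10: tail/keep ⇒ 0xc4
lane 11: tail/keep ⇒ 0xa8
lane 12: tail/keep ⇒ 0x34
lane 13: tail/keep ⇒ 0xdf
lane 14: tail/keep ⇒ 0x5d
lane 15: tail/keep ⇒ 0x9b

vd[13] = 223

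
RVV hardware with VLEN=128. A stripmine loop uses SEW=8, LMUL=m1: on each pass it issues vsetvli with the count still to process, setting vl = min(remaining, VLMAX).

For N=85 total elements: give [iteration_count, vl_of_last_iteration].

VLMAX = VLEN×LMUL/SEW = 128×1/8 = 16
iterations = ceil(85/16) = 6; final-pass vl = 5

[iterations, last_vl] = [6, 5]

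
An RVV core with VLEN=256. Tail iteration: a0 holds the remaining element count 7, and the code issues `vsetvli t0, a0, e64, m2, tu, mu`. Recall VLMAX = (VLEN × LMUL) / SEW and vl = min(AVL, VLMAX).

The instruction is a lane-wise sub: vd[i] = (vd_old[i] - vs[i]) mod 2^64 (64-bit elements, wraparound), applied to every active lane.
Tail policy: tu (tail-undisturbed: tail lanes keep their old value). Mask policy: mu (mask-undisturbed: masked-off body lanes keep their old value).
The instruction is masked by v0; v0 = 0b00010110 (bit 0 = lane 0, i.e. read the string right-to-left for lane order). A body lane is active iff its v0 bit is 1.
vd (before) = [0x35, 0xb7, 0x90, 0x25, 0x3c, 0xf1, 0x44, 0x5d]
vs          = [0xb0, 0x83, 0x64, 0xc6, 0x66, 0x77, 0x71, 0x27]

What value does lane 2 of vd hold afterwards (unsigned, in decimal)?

VLMAX = (256 × 2) / 64 = 8 lanes
vl ← min(7, 8) = 7
vd[0] mask-off/keep -> 0x35
vd[1] sub(0xb7,0x83) -> 0x34
vd[2] sub(0x90,0x64) -> 0x2c
vd[3] mask-off/keep -> 0x25
vd[4] sub(0x3c,0x66) -> 0xffffffffffffffd6
vd[5] mask-off/keep -> 0xf1
vd[6] mask-off/keep -> 0x44
vd[7] tail/keep -> 0x5d

vd[2] = 44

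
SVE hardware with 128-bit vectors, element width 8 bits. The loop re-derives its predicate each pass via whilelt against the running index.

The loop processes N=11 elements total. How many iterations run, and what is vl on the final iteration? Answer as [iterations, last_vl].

128-bit reg / 8-bit elem → 16 lanes
11 elements at 16/iter → 1 passes, remainder 11 on the last

[iterations, last_vl] = [1, 11]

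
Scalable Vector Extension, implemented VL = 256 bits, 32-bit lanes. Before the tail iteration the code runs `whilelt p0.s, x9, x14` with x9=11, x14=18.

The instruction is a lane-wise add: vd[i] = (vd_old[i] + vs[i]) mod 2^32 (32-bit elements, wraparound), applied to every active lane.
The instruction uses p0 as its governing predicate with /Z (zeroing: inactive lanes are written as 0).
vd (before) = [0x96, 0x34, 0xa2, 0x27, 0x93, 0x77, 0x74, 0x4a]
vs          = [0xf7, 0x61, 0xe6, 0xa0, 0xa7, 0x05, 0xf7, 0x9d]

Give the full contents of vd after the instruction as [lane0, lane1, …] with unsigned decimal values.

vd = [397, 149, 392, 199, 314, 124, 363, 0]

register lanes = 256/32 = 8
active while 11+j < 18, i.e. j ∈ [0,7) capped at 8 ⇒ 7
lane  0: add(0x96,0xf7) ⇒ 0x18d
lane  1: add(0x34,0x61) ⇒ 0x95
lane  2: add(0xa2,0xe6) ⇒ 0x188
lane  3: add(0x27,0xa0) ⇒ 0xc7
lane  4: add(0x93,0xa7) ⇒ 0x13a
lane  5: add(0x77,0x05) ⇒ 0x7c
lane  6: add(0x74,0xf7) ⇒ 0x16b
lane  7: tail/zero ⇒ 0x00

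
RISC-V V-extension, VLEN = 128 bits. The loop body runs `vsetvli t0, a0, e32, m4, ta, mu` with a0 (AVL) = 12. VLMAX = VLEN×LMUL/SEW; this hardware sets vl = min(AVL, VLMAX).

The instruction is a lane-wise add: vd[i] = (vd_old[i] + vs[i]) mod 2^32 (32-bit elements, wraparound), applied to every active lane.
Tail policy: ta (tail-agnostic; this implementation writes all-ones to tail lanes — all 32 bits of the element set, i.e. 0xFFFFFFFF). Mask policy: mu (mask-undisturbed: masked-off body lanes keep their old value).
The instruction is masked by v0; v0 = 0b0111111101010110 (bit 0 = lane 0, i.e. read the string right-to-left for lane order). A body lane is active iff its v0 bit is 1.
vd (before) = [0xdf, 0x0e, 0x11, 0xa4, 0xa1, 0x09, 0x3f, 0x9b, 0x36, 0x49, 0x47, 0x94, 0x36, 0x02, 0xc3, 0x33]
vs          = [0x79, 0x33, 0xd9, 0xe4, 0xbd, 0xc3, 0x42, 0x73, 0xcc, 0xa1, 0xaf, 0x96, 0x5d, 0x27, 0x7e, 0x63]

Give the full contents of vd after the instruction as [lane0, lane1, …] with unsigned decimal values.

VLMAX = VLEN×LMUL/SEW = 128×4/32 = 16
vl = min(AVL, VLMAX) = min(12, 16) = 12
  i=0: mask-off/keep → 223
  i=1: add(0x0e,0x33) → 65
  i=2: add(0x11,0xd9) → 234
  i=3: mask-off/keep → 164
  i=4: add(0xa1,0xbd) → 350
  i=5: mask-off/keep → 9
  i=6: add(0x3f,0x42) → 129
  i=7: mask-off/keep → 155
  i=8: add(0x36,0xcc) → 258
  i=9: add(0x49,0xa1) → 234
  i=10: add(0x47,0xaf) → 246
  i=11: add(0x94,0x96) → 298
  i=12: tail/ones → 4294967295
  i=13: tail/ones → 4294967295
  i=14: tail/ones → 4294967295
  i=15: tail/ones → 4294967295

vd = [223, 65, 234, 164, 350, 9, 129, 155, 258, 234, 246, 298, 4294967295, 4294967295, 4294967295, 4294967295]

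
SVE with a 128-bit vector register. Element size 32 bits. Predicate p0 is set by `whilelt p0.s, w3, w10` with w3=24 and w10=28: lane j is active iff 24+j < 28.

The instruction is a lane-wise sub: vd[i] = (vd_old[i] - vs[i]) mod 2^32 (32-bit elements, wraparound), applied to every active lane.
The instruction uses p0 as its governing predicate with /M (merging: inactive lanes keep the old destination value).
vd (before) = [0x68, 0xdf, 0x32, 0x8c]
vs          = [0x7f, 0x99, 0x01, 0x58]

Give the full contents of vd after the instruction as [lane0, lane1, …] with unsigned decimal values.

register lanes = 128/32 = 4
active while 24+j < 28, i.e. j ∈ [0,4) capped at 4 ⇒ 4
  i=0: sub(0x68,0x7f) → 4294967273
  i=1: sub(0xdf,0x99) → 70
  i=2: sub(0x32,0x01) → 49
  i=3: sub(0x8c,0x58) → 52

vd = [4294967273, 70, 49, 52]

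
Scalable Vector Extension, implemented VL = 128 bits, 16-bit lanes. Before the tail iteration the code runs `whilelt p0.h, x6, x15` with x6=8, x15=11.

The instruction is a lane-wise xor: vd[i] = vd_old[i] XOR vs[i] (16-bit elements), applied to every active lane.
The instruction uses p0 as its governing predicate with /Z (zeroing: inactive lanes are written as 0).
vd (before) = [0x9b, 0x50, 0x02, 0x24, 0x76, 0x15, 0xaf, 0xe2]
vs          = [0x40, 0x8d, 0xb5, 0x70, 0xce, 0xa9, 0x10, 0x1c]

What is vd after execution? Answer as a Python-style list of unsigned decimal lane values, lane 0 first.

lane count: 128 div 16 = 8
active while 8+j < 11, i.e. j ∈ [0,3) capped at 8 ⇒ 3
  i=0: xor(0x9b,0x40) → 219
  i=1: xor(0x50,0x8d) → 221
  i=2: xor(0x02,0xb5) → 183
  i=3: tail/zero → 0
  i=4: tail/zero → 0
  i=5: tail/zero → 0
  i=6: tail/zero → 0
  i=7: tail/zero → 0

vd = [219, 221, 183, 0, 0, 0, 0, 0]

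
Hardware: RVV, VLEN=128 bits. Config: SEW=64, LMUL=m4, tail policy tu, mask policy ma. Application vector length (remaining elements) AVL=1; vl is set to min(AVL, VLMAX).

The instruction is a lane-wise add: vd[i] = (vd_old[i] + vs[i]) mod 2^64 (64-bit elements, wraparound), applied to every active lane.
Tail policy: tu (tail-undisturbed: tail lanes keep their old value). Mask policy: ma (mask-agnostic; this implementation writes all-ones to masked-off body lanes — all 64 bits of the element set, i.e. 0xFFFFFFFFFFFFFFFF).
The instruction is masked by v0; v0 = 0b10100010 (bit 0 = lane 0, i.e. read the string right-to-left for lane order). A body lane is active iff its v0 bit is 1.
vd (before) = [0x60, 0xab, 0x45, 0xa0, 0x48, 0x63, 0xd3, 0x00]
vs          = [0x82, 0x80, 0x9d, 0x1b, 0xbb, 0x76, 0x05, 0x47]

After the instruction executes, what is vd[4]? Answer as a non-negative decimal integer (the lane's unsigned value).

VLMAX = (128 × 4) / 64 = 8 lanes
AVL=1 ≤ VLMAX=8, so vl = 1
vd[0] mask-off/ones -> 0xffffffffffffffff
vd[1] tail/keep -> 0xab
vd[2] tail/keep -> 0x45
vd[3] tail/keep -> 0xa0
vd[4] tail/keep -> 0x48
vd[5] tail/keep -> 0x63
vd[6] tail/keep -> 0xd3
vd[7] tail/keep -> 0x00

vd[4] = 72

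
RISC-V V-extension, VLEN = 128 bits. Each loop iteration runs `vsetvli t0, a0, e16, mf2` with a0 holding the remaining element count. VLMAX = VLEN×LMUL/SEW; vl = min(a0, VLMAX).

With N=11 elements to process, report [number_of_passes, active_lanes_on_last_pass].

[iterations, last_vl] = [3, 3]

lanes per group: 128·1/2/16 = 4
iterations = ceil(11/4) = 3; final-pass vl = 3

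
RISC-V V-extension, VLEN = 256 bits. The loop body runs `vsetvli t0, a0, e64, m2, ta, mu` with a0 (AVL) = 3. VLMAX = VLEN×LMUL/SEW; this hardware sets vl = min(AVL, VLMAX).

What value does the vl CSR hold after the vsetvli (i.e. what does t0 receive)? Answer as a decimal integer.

VLMAX = (256 × 2) / 64 = 8 lanes
AVL=3 ≤ VLMAX=8, so vl = 3

vl = 3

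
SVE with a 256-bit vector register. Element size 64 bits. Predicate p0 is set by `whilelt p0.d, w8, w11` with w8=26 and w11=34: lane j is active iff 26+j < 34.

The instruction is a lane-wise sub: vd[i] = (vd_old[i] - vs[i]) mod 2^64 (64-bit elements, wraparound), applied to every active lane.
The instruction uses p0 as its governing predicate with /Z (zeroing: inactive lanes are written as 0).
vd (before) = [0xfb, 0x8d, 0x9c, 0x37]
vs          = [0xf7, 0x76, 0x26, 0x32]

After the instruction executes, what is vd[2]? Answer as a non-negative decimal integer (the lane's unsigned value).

register lanes = 256/64 = 4
active while 26+j < 34, i.e. j ∈ [0,8) capped at 4 ⇒ 4
  i=0: sub(0xfb,0xf7) → 4
  i=1: sub(0x8d,0x76) → 23
  i=2: sub(0x9c,0x26) → 118
  i=3: sub(0x37,0x32) → 5

vd[2] = 118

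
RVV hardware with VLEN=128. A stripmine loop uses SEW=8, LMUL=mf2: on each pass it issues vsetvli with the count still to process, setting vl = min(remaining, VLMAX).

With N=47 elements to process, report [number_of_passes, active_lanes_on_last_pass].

[iterations, last_vl] = [6, 7]

lanes per group: 128·1/2/8 = 8
47 elements at 8/iter → 6 passes, remainder 7 on the last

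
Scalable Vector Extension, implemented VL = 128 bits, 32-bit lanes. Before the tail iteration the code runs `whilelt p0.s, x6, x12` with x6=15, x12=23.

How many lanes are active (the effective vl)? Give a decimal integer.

vl = 4

lane count: 128 div 32 = 4
whilelt: lane j active iff 15+j < 23 → j < 8 → 4 active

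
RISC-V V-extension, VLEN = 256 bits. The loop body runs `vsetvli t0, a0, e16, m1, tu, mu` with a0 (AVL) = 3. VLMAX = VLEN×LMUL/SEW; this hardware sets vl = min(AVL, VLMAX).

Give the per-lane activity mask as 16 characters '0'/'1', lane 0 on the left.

lanes per group: 256·1/16 = 16
AVL=3 ≤ VLMAX=16, so vl = 3
bits (lane 0 leftmost): 1110000000000000

predicate = 1110000000000000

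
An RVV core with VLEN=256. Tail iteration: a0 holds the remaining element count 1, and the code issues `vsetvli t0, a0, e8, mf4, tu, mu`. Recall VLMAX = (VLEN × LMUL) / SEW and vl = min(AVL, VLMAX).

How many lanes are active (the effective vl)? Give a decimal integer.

VLMAX = VLEN×LMUL/SEW = 256×1/4/8 = 8
vl ← min(1, 8) = 1

vl = 1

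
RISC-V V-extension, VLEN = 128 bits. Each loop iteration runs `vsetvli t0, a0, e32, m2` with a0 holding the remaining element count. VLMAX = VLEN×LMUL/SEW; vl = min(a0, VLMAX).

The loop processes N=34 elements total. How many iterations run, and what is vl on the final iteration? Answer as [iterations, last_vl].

[iterations, last_vl] = [5, 2]

VLMAX = VLEN×LMUL/SEW = 128×2/32 = 8
34 elements at 8/iter → 5 passes, remainder 2 on the last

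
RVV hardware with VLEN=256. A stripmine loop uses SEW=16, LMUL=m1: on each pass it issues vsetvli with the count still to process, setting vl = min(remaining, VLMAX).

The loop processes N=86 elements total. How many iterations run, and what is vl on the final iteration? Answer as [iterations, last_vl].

[iterations, last_vl] = [6, 6]

VLMAX = VLEN×LMUL/SEW = 256×1/16 = 16
iterations = ceil(86/16) = 6; final-pass vl = 6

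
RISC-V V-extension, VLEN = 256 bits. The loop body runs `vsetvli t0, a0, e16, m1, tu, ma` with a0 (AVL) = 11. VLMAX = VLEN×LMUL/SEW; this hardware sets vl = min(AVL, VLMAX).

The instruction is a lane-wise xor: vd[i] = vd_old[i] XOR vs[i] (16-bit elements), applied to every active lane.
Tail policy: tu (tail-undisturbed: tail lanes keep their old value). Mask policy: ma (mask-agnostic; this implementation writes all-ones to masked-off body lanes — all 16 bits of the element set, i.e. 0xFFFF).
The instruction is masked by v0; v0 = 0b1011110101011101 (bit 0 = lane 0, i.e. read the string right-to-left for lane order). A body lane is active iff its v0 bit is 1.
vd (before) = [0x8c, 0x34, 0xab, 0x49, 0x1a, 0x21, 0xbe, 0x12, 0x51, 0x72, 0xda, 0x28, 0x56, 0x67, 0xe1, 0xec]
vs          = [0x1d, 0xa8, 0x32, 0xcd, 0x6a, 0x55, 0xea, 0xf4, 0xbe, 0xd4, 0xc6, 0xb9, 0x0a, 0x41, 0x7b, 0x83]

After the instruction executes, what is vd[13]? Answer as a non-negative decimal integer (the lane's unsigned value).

vd[13] = 103

lanes per group: 256·1/16 = 16
vl ← min(11, 16) = 11
lane  0: xor(0x8c,0x1d) ⇒ 0x91
lane  1: mask-off/ones ⇒ 0xffff
lane  2: xor(0xab,0x32) ⇒ 0x99
lane  3: xor(0x49,0xcd) ⇒ 0x84
lane  4: xor(0x1a,0x6a) ⇒ 0x70
lane  5: mask-off/ones ⇒ 0xffff
lane  6: xor(0xbe,0xea) ⇒ 0x54
lane  7: mask-off/ones ⇒ 0xffff
lane  8: xor(0x51,0xbe) ⇒ 0xef
lane  9: mask-off/ones ⇒ 0xffff
lane 10: xor(0xda,0xc6) ⇒ 0x1c
lane 11: tail/keep ⇒ 0x28
lane 12: tail/keep ⇒ 0x56
lane 13: tail/keep ⇒ 0x67
lane 14: tail/keep ⇒ 0xe1
lane 15: tail/keep ⇒ 0xec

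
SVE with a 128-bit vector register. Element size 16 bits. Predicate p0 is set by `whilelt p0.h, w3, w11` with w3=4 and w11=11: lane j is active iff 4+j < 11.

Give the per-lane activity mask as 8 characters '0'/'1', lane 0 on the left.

lane count: 128 div 16 = 8
p0[j] = (4+j < 11); true for j=0..6 → 7 lanes set
bits (lane 0 leftmost): 11111110

predicate = 11111110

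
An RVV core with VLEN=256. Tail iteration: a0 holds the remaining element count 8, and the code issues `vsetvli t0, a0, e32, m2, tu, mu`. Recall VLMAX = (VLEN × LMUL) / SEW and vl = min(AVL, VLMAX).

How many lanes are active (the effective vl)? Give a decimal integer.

lanes per group: 256·2/32 = 16
AVL=8 ≤ VLMAX=16, so vl = 8

vl = 8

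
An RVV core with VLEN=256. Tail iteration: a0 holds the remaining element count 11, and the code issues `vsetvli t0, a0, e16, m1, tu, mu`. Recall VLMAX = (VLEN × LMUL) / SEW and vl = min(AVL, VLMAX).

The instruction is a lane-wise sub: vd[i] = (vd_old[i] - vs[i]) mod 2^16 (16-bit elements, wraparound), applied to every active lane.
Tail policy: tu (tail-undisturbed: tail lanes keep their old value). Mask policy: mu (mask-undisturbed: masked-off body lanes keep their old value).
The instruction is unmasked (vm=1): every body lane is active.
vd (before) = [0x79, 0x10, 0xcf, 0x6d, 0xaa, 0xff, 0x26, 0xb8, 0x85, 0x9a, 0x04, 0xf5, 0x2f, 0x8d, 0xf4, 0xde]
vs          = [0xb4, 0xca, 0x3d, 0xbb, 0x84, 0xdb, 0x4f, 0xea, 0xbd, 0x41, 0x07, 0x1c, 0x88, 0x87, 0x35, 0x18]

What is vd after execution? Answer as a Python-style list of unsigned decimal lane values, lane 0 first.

VLMAX = (256 × 1) / 16 = 16 lanes
AVL=11 ≤ VLMAX=16, so vl = 11
  i=0: sub(0x79,0xb4) → 65477
  i=1: sub(0x10,0xca) → 65350
  i=2: sub(0xcf,0x3d) → 146
  i=3: sub(0x6d,0xbb) → 65458
  i=4: sub(0xaa,0x84) → 38
  i=5: sub(0xff,0xdb) → 36
  i=6: sub(0x26,0x4f) → 65495
  i=7: sub(0xb8,0xea) → 65486
  i=8: sub(0x85,0xbd) → 65480
  i=9: sub(0x9a,0x41) → 89
  i=10: sub(0x04,0x07) → 65533
  i=11: tail/keep → 245
  i=12: tail/keep → 47
  i=13: tail/keep → 141
  i=14: tail/keep → 244
  i=15: tail/keep → 222

vd = [65477, 65350, 146, 65458, 38, 36, 65495, 65486, 65480, 89, 65533, 245, 47, 141, 244, 222]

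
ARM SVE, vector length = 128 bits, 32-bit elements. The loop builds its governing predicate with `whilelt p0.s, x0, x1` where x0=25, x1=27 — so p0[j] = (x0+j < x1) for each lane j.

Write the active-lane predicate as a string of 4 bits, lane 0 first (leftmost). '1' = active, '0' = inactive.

register lanes = 128/32 = 4
p0[j] = (25+j < 27); true for j=0..1 → 2 lanes set
bits (lane 0 leftmost): 1100

predicate = 1100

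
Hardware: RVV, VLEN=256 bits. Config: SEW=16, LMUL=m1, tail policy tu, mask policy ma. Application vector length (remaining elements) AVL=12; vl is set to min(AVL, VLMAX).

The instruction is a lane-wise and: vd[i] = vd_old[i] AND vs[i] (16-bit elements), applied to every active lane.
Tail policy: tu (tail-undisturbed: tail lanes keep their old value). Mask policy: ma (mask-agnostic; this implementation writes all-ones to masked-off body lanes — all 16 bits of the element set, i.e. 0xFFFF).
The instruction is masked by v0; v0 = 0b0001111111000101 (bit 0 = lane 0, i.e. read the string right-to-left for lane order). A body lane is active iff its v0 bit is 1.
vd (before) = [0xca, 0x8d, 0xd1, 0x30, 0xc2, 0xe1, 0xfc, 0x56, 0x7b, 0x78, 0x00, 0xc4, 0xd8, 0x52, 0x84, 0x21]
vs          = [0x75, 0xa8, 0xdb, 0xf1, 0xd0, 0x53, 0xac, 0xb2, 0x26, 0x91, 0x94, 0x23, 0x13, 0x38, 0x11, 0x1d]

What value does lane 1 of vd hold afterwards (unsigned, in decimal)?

lanes per group: 256·1/16 = 16
vl ← min(12, 16) = 12
[0] and(0xca,0x75) = 0x40
[1] mask-off/ones = 0xffff
[2] and(0xd1,0xdb) = 0xd1
[3] mask-off/ones = 0xffff
[4] mask-off/ones = 0xffff
[5] mask-off/ones = 0xffff
[6] and(0xfc,0xac) = 0xac
[7] and(0x56,0xb2) = 0x12
[8] and(0x7b,0x26) = 0x22
[9] and(0x78,0x91) = 0x10
[10] and(0x00,0x94) = 0x00
[11] and(0xc4,0x23) = 0x00
[12] tail/keep = 0xd8
[13] tail/keep = 0x52
[14] tail/keep = 0x84
[15] tail/keep = 0x21

vd[1] = 65535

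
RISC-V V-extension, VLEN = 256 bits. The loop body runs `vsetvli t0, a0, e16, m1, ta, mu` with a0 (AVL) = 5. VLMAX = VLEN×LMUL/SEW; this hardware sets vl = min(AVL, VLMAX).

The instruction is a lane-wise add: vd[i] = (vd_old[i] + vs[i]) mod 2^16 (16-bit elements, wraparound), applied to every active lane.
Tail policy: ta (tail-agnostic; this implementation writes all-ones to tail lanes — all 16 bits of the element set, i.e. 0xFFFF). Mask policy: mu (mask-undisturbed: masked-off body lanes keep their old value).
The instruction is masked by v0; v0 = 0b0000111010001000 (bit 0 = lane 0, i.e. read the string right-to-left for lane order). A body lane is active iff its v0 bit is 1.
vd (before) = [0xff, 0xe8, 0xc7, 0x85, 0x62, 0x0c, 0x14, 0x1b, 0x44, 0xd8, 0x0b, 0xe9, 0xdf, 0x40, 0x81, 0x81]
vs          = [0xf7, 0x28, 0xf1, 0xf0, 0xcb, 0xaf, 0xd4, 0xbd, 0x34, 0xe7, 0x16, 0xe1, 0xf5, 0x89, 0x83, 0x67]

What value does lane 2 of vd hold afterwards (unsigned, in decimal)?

lanes per group: 256·1/16 = 16
vl ← min(5, 16) = 5
lane  0: mask-off/keep ⇒ 0xff
lane  1: mask-off/keep ⇒ 0xe8
lane  2: mask-off/keep ⇒ 0xc7
lane  3: add(0x85,0xf0) ⇒ 0x175
lane  4: mask-off/keep ⇒ 0x62
lane  5: tail/ones ⇒ 0xffff
lane  6: tail/ones ⇒ 0xffff
lane  7: tail/ones ⇒ 0xffff
lane  8: tail/ones ⇒ 0xffff
lane  9: tail/ones ⇒ 0xffff
lane 10: tail/ones ⇒ 0xffff
lane 11: tail/ones ⇒ 0xffff
lane 12: tail/ones ⇒ 0xffff
lane 13: tail/ones ⇒ 0xffff
lane 14: tail/ones ⇒ 0xffff
lane 15: tail/ones ⇒ 0xffff

vd[2] = 199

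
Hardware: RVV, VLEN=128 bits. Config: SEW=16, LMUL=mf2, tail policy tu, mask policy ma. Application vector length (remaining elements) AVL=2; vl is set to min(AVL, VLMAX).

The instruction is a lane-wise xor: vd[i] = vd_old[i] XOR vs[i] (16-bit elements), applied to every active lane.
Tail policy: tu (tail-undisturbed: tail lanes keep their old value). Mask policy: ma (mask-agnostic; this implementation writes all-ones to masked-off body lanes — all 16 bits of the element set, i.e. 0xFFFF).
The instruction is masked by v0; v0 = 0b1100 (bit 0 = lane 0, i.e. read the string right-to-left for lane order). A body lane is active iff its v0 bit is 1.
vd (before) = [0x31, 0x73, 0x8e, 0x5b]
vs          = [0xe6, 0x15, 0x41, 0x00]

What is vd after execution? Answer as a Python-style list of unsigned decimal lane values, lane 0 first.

lanes per group: 128·1/2/16 = 4
vl ← min(2, 4) = 2
lane  0: mask-off/ones ⇒ 0xffff
lane  1: mask-off/ones ⇒ 0xffff
lane  2: tail/keep ⇒ 0x8e
lane  3: tail/keep ⇒ 0x5b

vd = [65535, 65535, 142, 91]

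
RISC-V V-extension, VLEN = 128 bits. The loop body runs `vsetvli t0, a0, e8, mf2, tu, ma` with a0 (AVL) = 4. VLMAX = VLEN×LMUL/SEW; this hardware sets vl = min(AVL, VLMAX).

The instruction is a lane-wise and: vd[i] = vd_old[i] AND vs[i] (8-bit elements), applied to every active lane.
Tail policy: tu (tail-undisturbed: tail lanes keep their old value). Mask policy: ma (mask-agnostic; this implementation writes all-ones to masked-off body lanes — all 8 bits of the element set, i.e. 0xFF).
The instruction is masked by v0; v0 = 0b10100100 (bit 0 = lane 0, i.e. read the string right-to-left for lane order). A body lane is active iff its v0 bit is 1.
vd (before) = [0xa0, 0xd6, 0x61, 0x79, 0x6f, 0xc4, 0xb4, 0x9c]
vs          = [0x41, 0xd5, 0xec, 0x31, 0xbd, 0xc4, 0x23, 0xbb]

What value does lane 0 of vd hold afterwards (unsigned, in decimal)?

vd[0] = 255

lanes per group: 128·1/2/8 = 8
AVL=4 ≤ VLMAX=8, so vl = 4
vd[0] mask-off/ones -> 0xff
vd[1] mask-off/ones -> 0xff
vd[2] and(0x61,0xec) -> 0x60
vd[3] mask-off/ones -> 0xff
vd[4] tail/keep -> 0x6f
vd[5] tail/keep -> 0xc4
vd[6] tail/keep -> 0xb4
vd[7] tail/keep -> 0x9c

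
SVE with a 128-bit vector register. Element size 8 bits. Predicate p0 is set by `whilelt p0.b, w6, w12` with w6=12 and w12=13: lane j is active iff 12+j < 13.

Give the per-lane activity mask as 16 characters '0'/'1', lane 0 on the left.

predicate = 1000000000000000

128-bit reg / 8-bit elem → 16 lanes
active while 12+j < 13, i.e. j ∈ [0,1) capped at 16 ⇒ 1
bits (lane 0 leftmost): 1000000000000000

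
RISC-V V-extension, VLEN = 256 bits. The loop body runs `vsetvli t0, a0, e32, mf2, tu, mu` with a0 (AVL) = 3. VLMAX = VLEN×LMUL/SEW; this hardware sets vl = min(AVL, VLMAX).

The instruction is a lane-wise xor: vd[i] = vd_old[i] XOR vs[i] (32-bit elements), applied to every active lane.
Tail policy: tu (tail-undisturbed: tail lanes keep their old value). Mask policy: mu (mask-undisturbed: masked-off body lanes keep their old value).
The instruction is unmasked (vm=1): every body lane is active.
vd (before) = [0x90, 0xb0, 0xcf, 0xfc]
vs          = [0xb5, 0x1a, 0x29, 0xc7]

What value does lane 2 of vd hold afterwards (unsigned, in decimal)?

vd[2] = 230

lanes per group: 256·1/2/32 = 4
vl = min(AVL, VLMAX) = min(3, 4) = 3
lane  0: xor(0x90,0xb5) ⇒ 0x25
lane  1: xor(0xb0,0x1a) ⇒ 0xaa
lane  2: xor(0xcf,0x29) ⇒ 0xe6
lane  3: tail/keep ⇒ 0xfc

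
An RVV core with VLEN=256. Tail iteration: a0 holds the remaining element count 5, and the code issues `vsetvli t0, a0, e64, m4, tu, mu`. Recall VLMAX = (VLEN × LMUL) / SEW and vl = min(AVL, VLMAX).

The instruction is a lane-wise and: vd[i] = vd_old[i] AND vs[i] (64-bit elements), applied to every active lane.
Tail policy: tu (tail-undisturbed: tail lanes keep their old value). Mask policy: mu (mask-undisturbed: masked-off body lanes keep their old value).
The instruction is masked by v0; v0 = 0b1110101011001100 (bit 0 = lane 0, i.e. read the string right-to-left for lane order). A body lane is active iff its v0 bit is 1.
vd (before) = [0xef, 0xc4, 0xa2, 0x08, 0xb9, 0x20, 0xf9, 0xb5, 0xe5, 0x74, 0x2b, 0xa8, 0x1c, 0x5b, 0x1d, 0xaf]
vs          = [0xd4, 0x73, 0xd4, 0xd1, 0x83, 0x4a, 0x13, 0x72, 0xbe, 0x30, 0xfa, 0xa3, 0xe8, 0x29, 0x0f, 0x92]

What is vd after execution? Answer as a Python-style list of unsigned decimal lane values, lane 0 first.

VLMAX = (256 × 4) / 64 = 16 lanes
AVL=5 ≤ VLMAX=16, so vl = 5
vd[0] mask-off/keep -> 0xef
vd[1] mask-off/keep -> 0xc4
vd[2] and(0xa2,0xd4) -> 0x80
vd[3] and(0x08,0xd1) -> 0x00
vd[4] mask-off/keep -> 0xb9
vd[5] tail/keep -> 0x20
vd[6] tail/keep -> 0xf9
vd[7] tail/keep -> 0xb5
vd[8] tail/keep -> 0xe5
vd[9] tail/keep -> 0x74
vd[10] tail/keep -> 0x2b
vd[11] tail/keep -> 0xa8
vd[12] tail/keep -> 0x1c
vd[13] tail/keep -> 0x5b
vd[14] tail/keep -> 0x1d
vd[15] tail/keep -> 0xaf

vd = [239, 196, 128, 0, 185, 32, 249, 181, 229, 116, 43, 168, 28, 91, 29, 175]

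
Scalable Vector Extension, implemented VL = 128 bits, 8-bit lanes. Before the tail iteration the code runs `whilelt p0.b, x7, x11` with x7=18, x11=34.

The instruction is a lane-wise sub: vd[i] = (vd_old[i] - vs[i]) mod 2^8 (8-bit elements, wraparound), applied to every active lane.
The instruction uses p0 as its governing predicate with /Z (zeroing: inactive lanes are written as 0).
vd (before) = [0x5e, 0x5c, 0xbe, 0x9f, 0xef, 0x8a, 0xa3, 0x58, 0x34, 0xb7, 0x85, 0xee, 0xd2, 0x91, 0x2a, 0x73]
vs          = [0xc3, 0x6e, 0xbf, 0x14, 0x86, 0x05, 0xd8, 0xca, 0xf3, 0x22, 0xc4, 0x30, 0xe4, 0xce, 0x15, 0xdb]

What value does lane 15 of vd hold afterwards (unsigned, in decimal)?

register lanes = 128/8 = 16
whilelt: lane j active iff 18+j < 34 → j < 16 → 16 active
lane  0: sub(0x5e,0xc3) ⇒ 0x9b
lane  1: sub(0x5c,0x6e) ⇒ 0xee
lane  2: sub(0xbe,0xbf) ⇒ 0xff
lane  3: sub(0x9f,0x14) ⇒ 0x8b
lane  4: sub(0xef,0x86) ⇒ 0x69
lane  5: sub(0x8a,0x05) ⇒ 0x85
lane  6: sub(0xa3,0xd8) ⇒ 0xcb
lane  7: sub(0x58,0xca) ⇒ 0x8e
lane  8: sub(0x34,0xf3) ⇒ 0x41
lane  9: sub(0xb7,0x22) ⇒ 0x95
lane 10: sub(0x85,0xc4) ⇒ 0xc1
lane 11: sub(0xee,0x30) ⇒ 0xbe
lane 12: sub(0xd2,0xe4) ⇒ 0xee
lane 13: sub(0x91,0xce) ⇒ 0xc3
lane 14: sub(0x2a,0x15) ⇒ 0x15
lane 15: sub(0x73,0xdb) ⇒ 0x98

vd[15] = 152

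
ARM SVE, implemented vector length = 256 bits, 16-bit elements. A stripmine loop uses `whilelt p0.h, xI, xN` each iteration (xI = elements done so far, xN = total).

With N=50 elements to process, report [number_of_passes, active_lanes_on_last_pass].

[iterations, last_vl] = [4, 2]

256-bit reg / 16-bit elem → 16 lanes
N=50: ⌈50/16⌉ = 4 iters; last vl = 50 − 3×16 = 2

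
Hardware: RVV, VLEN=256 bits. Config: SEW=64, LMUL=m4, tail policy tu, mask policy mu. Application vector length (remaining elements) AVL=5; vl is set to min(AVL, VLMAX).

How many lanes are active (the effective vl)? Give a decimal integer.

VLMAX = (256 × 4) / 64 = 16 lanes
vl = min(AVL, VLMAX) = min(5, 16) = 5

vl = 5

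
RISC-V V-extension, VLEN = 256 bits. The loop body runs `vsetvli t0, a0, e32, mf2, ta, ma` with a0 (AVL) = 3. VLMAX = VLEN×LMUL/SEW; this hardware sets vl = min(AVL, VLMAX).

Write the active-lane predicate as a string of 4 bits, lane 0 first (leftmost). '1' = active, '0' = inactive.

predicate = 1110

VLMAX = (256 × 1/2) / 32 = 4 lanes
AVL=3 ≤ VLMAX=4, so vl = 3
bits (lane 0 leftmost): 1110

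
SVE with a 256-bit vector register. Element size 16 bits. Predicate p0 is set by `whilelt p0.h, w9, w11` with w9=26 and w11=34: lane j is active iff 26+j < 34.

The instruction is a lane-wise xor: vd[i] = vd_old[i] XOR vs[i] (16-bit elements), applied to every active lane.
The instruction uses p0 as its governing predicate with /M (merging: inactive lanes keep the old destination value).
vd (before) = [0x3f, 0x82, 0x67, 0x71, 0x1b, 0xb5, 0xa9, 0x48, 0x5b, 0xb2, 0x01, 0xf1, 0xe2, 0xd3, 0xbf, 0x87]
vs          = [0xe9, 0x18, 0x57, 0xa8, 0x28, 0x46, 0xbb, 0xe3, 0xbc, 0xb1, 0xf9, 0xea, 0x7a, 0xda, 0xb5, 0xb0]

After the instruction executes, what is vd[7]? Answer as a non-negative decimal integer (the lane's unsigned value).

vd[7] = 171

256-bit reg / 16-bit elem → 16 lanes
active while 26+j < 34, i.e. j ∈ [0,8) capped at 16 ⇒ 8
[0] xor(0x3f,0xe9) = 0xd6
[1] xor(0x82,0x18) = 0x9a
[2] xor(0x67,0x57) = 0x30
[3] xor(0x71,0xa8) = 0xd9
[4] xor(0x1b,0x28) = 0x33
[5] xor(0xb5,0x46) = 0xf3
[6] xor(0xa9,0xbb) = 0x12
[7] xor(0x48,0xe3) = 0xab
[8] tail/keep = 0x5b
[9] tail/keep = 0xb2
[10] tail/keep = 0x01
[11] tail/keep = 0xf1
[12] tail/keep = 0xe2
[13] tail/keep = 0xd3
[14] tail/keep = 0xbf
[15] tail/keep = 0x87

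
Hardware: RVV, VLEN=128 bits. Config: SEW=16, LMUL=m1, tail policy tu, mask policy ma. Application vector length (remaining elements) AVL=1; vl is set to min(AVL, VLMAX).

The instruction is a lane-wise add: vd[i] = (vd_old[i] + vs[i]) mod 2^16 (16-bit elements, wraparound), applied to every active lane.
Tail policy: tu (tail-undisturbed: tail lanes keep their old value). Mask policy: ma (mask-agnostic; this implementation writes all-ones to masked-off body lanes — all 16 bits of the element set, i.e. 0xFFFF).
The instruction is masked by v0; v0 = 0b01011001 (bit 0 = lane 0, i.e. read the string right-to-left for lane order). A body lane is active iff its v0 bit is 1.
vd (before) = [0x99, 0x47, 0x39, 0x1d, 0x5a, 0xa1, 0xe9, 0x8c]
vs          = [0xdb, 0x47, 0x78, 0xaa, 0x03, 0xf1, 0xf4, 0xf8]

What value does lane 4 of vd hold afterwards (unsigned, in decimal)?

lanes per group: 128·1/16 = 8
vl ← min(1, 8) = 1
vd[0] add(0x99,0xdb) -> 0x174
vd[1] tail/keep -> 0x47
vd[2] tail/keep -> 0x39
vd[3] tail/keep -> 0x1d
vd[4] tail/keep -> 0x5a
vd[5] tail/keep -> 0xa1
vd[6] tail/keep -> 0xe9
vd[7] tail/keep -> 0x8c

vd[4] = 90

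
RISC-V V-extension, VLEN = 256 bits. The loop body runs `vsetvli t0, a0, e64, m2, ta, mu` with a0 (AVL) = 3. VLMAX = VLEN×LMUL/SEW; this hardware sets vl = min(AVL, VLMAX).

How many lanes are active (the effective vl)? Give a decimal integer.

lanes per group: 256·2/64 = 8
AVL=3 ≤ VLMAX=8, so vl = 3

vl = 3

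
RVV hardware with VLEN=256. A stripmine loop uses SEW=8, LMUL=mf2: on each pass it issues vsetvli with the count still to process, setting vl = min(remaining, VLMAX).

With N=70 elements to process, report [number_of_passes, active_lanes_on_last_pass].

VLMAX = (256 × 1/2) / 8 = 16 lanes
N=70: ⌈70/16⌉ = 5 iters; last vl = 70 − 4×16 = 6

[iterations, last_vl] = [5, 6]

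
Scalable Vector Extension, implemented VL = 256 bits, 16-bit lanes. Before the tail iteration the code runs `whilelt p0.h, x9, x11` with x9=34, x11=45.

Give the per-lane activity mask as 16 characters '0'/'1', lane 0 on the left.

lane count: 256 div 16 = 16
active while 34+j < 45, i.e. j ∈ [0,11) capped at 16 ⇒ 11
bits (lane 0 leftmost): 1111111111100000

predicate = 1111111111100000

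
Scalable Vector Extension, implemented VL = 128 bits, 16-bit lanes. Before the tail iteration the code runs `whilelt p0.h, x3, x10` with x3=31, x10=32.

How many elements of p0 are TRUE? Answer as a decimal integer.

vl = 1

128-bit reg / 16-bit elem → 8 lanes
p0[j] = (31+j < 32); true for j=0..0 → 1 lanes set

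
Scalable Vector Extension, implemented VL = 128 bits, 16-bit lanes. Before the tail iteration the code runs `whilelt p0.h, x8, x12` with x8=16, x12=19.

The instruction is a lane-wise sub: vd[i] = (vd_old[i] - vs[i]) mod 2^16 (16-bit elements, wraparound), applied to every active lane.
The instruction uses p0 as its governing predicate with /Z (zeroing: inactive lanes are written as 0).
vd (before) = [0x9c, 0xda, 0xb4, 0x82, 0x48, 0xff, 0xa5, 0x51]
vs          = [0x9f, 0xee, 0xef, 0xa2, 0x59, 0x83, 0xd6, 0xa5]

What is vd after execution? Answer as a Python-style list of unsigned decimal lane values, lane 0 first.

128-bit reg / 16-bit elem → 8 lanes
whilelt: lane j active iff 16+j < 19 → j < 3 → 3 active
vd[0] sub(0x9c,0x9f) -> 0xfffd
vd[1] sub(0xda,0xee) -> 0xffec
vd[2] sub(0xb4,0xef) -> 0xffc5
vd[3] tail/zero -> 0x00
vd[4] tail/zero -> 0x00
vd[5] tail/zero -> 0x00
vd[6] tail/zero -> 0x00
vd[7] tail/zero -> 0x00

vd = [65533, 65516, 65477, 0, 0, 0, 0, 0]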